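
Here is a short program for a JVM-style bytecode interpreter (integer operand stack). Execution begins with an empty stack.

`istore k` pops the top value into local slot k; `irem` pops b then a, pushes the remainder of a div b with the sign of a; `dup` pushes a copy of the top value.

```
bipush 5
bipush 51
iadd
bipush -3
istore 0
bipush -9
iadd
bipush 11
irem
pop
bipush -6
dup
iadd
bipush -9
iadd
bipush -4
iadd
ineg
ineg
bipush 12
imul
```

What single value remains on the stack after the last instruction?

-300

bipush 5  → [5]
bipush 51 → [5, 51]
iadd      → [56]
bipush -3 → [56, -3]
istore 0  → [56]
bipush -9 → [56, -9]
iadd      → [47]
bipush 11 → [47, 11]
irem      → [3]
pop       → []
bipush -6 → [-6]
dup       → [-6, -6]
iadd      → [-12]
bipush -9 → [-12, -9]
iadd      → [-21]
bipush -4 → [-21, -4]
iadd      → [-25]
ineg      → [25]
ineg      → [-25]
bipush 12 → [-25, 12]
imul      → [-300]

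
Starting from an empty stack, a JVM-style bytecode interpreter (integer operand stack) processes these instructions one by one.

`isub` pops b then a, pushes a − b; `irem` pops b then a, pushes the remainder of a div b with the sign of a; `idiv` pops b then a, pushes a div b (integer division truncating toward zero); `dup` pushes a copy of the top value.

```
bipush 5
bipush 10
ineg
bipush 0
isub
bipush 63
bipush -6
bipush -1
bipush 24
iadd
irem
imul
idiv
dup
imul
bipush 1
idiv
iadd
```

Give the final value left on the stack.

bipush 5   [5]
bipush 10  [5, 10]
ineg       [5, -10]
bipush 0   [5, -10, 0]
isub       [5, -10]
bipush 63  [5, -10, 63]
bipush -6  [5, -10, 63, -6]
bipush -1  [5, -10, 63, -6, -1]
bipush 24  [5, -10, 63, -6, -1, 24]
iadd       [5, -10, 63, -6, 23]
irem       [5, -10, 63, -6]
imul       [5, -10, -378]
idiv       [5, 0]
dup        [5, 0, 0]
imul       [5, 0]
bipush 1   [5, 0, 1]
idiv       [5, 0]
iadd       [5]

5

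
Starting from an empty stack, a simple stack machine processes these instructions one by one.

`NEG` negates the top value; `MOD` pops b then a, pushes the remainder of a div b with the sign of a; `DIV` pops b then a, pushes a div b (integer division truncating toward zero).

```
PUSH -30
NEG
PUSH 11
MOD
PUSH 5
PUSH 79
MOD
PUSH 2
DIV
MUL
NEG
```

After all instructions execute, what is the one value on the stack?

PUSH -30 → [-30]
NEG      → [30]
PUSH 11  → [30, 11]
MOD      → [8]
PUSH 5   → [8, 5]
PUSH 79  → [8, 5, 79]
MOD      → [8, 5]
PUSH 2   → [8, 5, 2]
DIV      → [8, 2]
MUL      → [16]
NEG      → [-16]

-16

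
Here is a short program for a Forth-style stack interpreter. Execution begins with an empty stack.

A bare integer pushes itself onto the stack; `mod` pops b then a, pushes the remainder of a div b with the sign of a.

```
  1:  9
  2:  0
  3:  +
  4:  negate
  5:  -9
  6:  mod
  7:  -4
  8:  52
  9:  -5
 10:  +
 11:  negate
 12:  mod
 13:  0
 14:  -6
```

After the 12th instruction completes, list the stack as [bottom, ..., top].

9      → 9
0      → 9 0
+      → 9
negate → -9
-9     → -9 -9
mod    → 0
-4     → 0 -4
52     → 0 -4 52
-5     → 0 -4 52 -5
+      → 0 -4 47
negate → 0 -4 -47
mod    → 0 -4

[0, -4]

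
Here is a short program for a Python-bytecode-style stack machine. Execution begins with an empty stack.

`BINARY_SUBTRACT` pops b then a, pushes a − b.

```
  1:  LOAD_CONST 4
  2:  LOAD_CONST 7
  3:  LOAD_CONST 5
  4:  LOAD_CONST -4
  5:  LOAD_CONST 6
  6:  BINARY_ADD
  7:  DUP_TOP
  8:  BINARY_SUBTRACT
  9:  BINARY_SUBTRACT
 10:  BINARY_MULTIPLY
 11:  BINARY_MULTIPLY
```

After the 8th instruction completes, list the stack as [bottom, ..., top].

[4, 7, 5, 0]

LOAD_CONST 4    -> 4
LOAD_CONST 7    -> 4 7
LOAD_CONST 5    -> 4 7 5
LOAD_CONST -4   -> 4 7 5 -4
LOAD_CONST 6    -> 4 7 5 -4 6
BINARY_ADD      -> 4 7 5 2
DUP_TOP         -> 4 7 5 2 2
BINARY_SUBTRACT -> 4 7 5 0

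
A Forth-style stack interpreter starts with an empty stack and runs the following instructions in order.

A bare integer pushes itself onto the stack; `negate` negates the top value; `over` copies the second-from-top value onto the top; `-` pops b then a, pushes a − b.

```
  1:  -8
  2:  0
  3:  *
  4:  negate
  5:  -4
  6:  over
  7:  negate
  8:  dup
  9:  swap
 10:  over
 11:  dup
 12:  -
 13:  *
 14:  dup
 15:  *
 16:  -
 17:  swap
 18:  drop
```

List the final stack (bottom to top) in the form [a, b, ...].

[0, 0]

-8     → -8
0      → -8 0
*      → 0
negate → 0
-4     → 0 -4
over   → 0 -4 0
negate → 0 -4 0
dup    → 0 -4 0 0
swap   → 0 -4 0 0
over   → 0 -4 0 0 0
dup    → 0 -4 0 0 0 0
-      → 0 -4 0 0 0
*      → 0 -4 0 0
dup    → 0 -4 0 0 0
*      → 0 -4 0 0
-      → 0 -4 0
swap   → 0 0 -4
drop   → 0 0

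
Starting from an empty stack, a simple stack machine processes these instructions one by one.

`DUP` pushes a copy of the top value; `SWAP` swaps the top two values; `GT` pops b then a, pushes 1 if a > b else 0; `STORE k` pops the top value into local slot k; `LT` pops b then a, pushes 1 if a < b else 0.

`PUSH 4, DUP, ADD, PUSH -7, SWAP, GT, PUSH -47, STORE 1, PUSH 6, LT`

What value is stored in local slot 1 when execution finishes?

PUSH 4    [4]
DUP       [4, 4]
ADD       [8]
PUSH -7   [8, -7]
SWAP      [-7, 8]
GT        [0]
PUSH -47  [0, -47]
STORE 1   [0]
PUSH 6    [0, 6]
LT        [1]

-47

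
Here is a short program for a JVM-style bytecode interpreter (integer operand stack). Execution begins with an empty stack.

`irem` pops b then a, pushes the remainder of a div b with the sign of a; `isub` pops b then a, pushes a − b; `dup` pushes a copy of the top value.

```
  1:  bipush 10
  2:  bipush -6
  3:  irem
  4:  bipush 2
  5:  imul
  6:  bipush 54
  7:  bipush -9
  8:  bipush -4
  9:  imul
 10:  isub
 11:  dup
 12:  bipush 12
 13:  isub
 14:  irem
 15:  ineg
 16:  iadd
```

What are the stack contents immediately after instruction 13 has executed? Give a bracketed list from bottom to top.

bipush 10 → 10
bipush -6 → 10 -6
irem      → 4
bipush 2  → 4 2
imul      → 8
bipush 54 → 8 54
bipush -9 → 8 54 -9
bipush -4 → 8 54 -9 -4
imul      → 8 54 36
isub      → 8 18
dup       → 8 18 18
bipush 12 → 8 18 18 12
isub      → 8 18 6

[8, 18, 6]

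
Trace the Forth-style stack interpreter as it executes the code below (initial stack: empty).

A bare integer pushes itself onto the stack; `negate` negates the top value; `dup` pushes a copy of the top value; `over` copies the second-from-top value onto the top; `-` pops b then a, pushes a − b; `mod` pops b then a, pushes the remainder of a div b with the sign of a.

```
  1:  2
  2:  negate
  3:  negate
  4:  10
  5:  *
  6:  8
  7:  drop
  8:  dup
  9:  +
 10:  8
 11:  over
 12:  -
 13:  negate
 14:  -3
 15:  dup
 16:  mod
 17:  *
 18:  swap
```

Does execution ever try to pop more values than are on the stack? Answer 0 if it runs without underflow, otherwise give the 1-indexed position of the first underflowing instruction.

0

2      -> [2]
negate -> [-2]
negate -> [2]
10     -> [2, 10]
*      -> [20]
8      -> [20, 8]
drop   -> [20]
dup    -> [20, 20]
+      -> [40]
8      -> [40, 8]
over   -> [40, 8, 40]
-      -> [40, -32]
negate -> [40, 32]
-3     -> [40, 32, -3]
dup    -> [40, 32, -3, -3]
mod    -> [40, 32, 0]
*      -> [40, 0]
swap   -> [0, 40]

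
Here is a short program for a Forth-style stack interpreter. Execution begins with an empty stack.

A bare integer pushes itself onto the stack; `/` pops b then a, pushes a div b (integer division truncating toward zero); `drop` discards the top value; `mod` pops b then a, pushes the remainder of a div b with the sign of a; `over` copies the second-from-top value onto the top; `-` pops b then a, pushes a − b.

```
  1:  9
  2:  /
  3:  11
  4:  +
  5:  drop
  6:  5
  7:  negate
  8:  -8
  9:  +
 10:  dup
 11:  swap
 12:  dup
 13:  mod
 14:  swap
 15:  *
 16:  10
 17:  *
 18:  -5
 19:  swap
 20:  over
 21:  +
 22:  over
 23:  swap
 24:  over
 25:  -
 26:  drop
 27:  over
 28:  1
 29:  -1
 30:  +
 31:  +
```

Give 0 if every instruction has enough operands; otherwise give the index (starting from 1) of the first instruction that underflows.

2

9 → [9]
/  — needs 2 operands, stack has 1 → underflow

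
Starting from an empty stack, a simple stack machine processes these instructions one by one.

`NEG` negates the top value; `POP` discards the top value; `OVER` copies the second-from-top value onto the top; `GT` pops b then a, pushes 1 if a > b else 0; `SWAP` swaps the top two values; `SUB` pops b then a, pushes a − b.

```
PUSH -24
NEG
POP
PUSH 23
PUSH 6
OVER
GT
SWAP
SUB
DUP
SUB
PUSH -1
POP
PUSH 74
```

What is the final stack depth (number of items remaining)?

PUSH -24 : [-24]
NEG      : [24]
POP      : []
PUSH 23  : [23]
PUSH 6   : [23, 6]
OVER     : [23, 6, 23]
GT       : [23, 0]
SWAP     : [0, 23]
SUB      : [-23]
DUP      : [-23, -23]
SUB      : [0]
PUSH -1  : [0, -1]
POP      : [0]
PUSH 74  : [0, 74]

2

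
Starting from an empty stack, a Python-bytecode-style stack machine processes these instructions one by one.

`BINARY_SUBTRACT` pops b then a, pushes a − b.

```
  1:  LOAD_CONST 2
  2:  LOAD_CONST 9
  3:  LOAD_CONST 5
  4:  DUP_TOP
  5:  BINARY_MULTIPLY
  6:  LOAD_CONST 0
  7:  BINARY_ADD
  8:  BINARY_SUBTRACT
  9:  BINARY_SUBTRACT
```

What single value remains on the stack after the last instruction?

LOAD_CONST 2     2
LOAD_CONST 9     2 9
LOAD_CONST 5     2 9 5
DUP_TOP          2 9 5 5
BINARY_MULTIPLY  2 9 25
LOAD_CONST 0     2 9 25 0
BINARY_ADD       2 9 25
BINARY_SUBTRACT  2 -16
BINARY_SUBTRACT  18

18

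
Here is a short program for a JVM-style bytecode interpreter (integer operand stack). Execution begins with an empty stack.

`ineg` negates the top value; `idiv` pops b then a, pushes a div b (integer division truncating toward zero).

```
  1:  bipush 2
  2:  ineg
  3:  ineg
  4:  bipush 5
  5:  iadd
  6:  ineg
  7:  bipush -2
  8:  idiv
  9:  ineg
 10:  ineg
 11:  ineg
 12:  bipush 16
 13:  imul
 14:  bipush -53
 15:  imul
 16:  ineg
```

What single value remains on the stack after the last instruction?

-2544

bipush 2   → [2]
ineg       → [-2]
ineg       → [2]
bipush 5   → [2, 5]
iadd       → [7]
ineg       → [-7]
bipush -2  → [-7, -2]
idiv       → [3]
ineg       → [-3]
ineg       → [3]
ineg       → [-3]
bipush 16  → [-3, 16]
imul       → [-48]
bipush -53 → [-48, -53]
imul       → [2544]
ineg       → [-2544]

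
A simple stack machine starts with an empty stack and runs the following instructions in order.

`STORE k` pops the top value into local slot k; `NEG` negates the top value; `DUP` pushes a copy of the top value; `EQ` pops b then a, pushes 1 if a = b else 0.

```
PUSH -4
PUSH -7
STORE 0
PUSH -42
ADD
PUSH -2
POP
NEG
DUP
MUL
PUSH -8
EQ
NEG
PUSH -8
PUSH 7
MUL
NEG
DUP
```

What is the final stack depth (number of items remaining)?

3

PUSH -4   [-4]
PUSH -7   [-4, -7]
STORE 0   [-4]
PUSH -42  [-4, -42]
ADD       [-46]
PUSH -2   [-46, -2]
POP       [-46]
NEG       [46]
DUP       [46, 46]
MUL       [2116]
PUSH -8   [2116, -8]
EQ        [0]
NEG       [0]
PUSH -8   [0, -8]
PUSH 7    [0, -8, 7]
MUL       [0, -56]
NEG       [0, 56]
DUP       [0, 56, 56]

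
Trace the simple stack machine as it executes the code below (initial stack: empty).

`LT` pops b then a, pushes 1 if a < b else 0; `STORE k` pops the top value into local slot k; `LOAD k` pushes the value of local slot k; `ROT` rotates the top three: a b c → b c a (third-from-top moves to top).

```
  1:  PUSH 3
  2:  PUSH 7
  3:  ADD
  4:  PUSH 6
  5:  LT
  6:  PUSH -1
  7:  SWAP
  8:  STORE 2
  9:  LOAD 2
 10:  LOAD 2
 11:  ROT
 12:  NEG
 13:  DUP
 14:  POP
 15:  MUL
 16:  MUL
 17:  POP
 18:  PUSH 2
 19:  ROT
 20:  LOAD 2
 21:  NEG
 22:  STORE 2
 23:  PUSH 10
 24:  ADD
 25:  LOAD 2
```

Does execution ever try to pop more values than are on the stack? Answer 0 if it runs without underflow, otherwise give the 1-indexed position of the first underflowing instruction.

PUSH 3  : 3
PUSH 7  : 3 7
ADD     : 10
PUSH 6  : 10 6
LT      : 0
PUSH -1 : 0 -1
SWAP    : -1 0
STORE 2 : -1
LOAD 2  : -1 0
LOAD 2  : -1 0 0
ROT     : 0 0 -1
NEG     : 0 0 1
DUP     : 0 0 1 1
POP     : 0 0 1
MUL     : 0 0
MUL     : 0
POP     : (empty)
PUSH 2  : 2
ROT  — needs 3 operands, stack has 1 → underflow

19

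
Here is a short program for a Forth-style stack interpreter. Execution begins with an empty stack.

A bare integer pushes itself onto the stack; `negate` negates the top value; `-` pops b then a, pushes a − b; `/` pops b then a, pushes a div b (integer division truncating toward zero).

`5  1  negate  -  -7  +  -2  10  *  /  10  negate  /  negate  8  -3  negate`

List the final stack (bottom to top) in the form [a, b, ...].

5      → [5]
1      → [5, 1]
negate → [5, -1]
-      → [6]
-7     → [6, -7]
+      → [-1]
-2     → [-1, -2]
10     → [-1, -2, 10]
*      → [-1, -20]
/      → [0]
10     → [0, 10]
negate → [0, -10]
/      → [0]
negate → [0]
8      → [0, 8]
-3     → [0, 8, -3]
negate → [0, 8, 3]

[0, 8, 3]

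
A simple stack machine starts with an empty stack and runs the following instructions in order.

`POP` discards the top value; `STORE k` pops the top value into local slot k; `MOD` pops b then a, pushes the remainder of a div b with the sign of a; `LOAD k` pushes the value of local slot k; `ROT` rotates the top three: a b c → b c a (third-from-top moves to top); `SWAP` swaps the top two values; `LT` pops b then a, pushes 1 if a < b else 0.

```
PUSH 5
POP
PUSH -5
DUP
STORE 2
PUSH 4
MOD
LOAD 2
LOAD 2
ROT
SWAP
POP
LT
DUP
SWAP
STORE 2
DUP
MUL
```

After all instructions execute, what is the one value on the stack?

1

PUSH 5  → [5]
POP     → []
PUSH -5 → [-5]
DUP     → [-5, -5]
STORE 2 → [-5]
PUSH 4  → [-5, 4]
MOD     → [-1]
LOAD 2  → [-1, -5]
LOAD 2  → [-1, -5, -5]
ROT     → [-5, -5, -1]
SWAP    → [-5, -1, -5]
POP     → [-5, -1]
LT      → [1]
DUP     → [1, 1]
SWAP    → [1, 1]
STORE 2 → [1]
DUP     → [1, 1]
MUL     → [1]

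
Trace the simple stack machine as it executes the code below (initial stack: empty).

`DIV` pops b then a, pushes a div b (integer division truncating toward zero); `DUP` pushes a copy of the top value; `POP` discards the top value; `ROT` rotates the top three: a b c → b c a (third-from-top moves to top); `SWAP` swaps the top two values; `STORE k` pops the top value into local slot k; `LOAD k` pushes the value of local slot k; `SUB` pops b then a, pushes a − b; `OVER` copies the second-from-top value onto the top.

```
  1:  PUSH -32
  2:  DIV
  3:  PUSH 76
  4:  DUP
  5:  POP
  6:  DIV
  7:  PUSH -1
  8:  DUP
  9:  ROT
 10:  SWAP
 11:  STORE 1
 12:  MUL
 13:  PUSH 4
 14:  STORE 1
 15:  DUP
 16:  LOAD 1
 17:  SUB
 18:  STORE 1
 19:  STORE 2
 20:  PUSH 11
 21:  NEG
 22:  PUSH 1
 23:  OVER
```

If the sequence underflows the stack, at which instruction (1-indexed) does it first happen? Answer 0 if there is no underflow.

PUSH -32 → -32
DIV  — needs 2 operands, stack has 1 → underflow

2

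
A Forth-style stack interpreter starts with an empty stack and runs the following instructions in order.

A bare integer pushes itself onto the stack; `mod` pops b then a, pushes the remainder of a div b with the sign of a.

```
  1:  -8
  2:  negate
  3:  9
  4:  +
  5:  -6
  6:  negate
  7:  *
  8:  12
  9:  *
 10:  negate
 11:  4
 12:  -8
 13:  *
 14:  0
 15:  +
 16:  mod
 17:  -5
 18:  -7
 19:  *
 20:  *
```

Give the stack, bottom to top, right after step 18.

-8      -8
negate  8
9       8 9
+       17
-6      17 -6
negate  17 6
*       102
12      102 12
*       1224
negate  -1224
4       -1224 4
-8      -1224 4 -8
*       -1224 -32
0       -1224 -32 0
+       -1224 -32
mod     -8
-5      -8 -5
-7      -8 -5 -7

[-8, -5, -7]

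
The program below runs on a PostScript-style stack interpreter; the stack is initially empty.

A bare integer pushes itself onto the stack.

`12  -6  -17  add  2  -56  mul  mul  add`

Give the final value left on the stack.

12  → [12]
-6  → [12, -6]
-17 → [12, -6, -17]
add → [12, -23]
2   → [12, -23, 2]
-56 → [12, -23, 2, -56]
mul → [12, -23, -112]
mul → [12, 2576]
add → [2588]

2588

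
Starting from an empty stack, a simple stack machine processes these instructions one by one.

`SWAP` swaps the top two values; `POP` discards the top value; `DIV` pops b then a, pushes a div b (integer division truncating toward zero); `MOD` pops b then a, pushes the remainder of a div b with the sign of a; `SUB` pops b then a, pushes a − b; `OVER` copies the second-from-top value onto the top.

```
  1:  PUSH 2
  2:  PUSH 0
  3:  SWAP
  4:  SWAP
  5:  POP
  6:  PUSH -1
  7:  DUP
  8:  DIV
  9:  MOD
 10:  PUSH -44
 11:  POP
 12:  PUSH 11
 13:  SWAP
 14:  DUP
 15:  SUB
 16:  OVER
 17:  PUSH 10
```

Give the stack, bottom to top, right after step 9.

PUSH 2  : [2]
PUSH 0  : [2, 0]
SWAP    : [0, 2]
SWAP    : [2, 0]
POP     : [2]
PUSH -1 : [2, -1]
DUP     : [2, -1, -1]
DIV     : [2, 1]
MOD     : [0]

[0]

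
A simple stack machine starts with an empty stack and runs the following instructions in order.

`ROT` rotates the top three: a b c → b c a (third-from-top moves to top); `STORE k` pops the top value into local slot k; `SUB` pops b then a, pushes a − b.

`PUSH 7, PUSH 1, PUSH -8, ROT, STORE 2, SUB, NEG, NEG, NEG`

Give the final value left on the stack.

PUSH 7  → 7
PUSH 1  → 7 1
PUSH -8 → 7 1 -8
ROT     → 1 -8 7
STORE 2 → 1 -8
SUB     → 9
NEG     → -9
NEG     → 9
NEG     → -9

-9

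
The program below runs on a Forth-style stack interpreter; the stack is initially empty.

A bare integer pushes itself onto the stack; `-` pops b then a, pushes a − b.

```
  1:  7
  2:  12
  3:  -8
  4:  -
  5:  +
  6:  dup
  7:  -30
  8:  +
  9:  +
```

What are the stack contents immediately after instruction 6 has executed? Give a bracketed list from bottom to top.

[27, 27]

7   -> 7
12  -> 7 12
-8  -> 7 12 -8
-   -> 7 20
+   -> 27
dup -> 27 27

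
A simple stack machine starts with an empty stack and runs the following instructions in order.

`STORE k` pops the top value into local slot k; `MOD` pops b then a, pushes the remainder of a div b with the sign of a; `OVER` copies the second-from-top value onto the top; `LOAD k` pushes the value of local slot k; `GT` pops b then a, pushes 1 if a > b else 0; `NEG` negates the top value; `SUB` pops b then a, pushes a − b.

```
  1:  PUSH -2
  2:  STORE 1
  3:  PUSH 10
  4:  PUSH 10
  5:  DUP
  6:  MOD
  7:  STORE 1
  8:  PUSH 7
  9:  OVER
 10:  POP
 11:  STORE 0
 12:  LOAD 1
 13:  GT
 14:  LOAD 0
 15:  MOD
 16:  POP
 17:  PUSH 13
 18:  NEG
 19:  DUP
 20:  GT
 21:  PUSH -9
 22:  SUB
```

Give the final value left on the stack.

9

PUSH -2 → -2
STORE 1 → (empty)
PUSH 10 → 10
PUSH 10 → 10 10
DUP     → 10 10 10
MOD     → 10 0
STORE 1 → 10
PUSH 7  → 10 7
OVER    → 10 7 10
POP     → 10 7
STORE 0 → 10
LOAD 1  → 10 0
GT      → 1
LOAD 0  → 1 7
MOD     → 1
POP     → (empty)
PUSH 13 → 13
NEG     → -13
DUP     → -13 -13
GT      → 0
PUSH -9 → 0 -9
SUB     → 9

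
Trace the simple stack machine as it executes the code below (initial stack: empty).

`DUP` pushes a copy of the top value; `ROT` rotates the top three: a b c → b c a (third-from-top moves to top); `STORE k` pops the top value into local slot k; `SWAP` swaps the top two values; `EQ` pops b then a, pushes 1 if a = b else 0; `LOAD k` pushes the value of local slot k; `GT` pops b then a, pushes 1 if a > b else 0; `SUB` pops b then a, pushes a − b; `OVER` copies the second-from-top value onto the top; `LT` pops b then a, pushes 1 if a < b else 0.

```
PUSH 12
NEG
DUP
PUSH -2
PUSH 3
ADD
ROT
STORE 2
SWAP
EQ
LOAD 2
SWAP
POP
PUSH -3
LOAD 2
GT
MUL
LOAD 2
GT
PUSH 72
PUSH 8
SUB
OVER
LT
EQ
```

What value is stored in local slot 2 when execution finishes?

-12

PUSH 12 → 12
NEG     → -12
DUP     → -12 -12
PUSH -2 → -12 -12 -2
PUSH 3  → -12 -12 -2 3
ADD     → -12 -12 1
ROT     → -12 1 -12
STORE 2 → -12 1
SWAP    → 1 -12
EQ      → 0
LOAD 2  → 0 -12
SWAP    → -12 0
POP     → -12
PUSH -3 → -12 -3
LOAD 2  → -12 -3 -12
GT      → -12 1
MUL     → -12
LOAD 2  → -12 -12
GT      → 0
PUSH 72 → 0 72
PUSH 8  → 0 72 8
SUB     → 0 64
OVER    → 0 64 0
LT      → 0 0
EQ      → 1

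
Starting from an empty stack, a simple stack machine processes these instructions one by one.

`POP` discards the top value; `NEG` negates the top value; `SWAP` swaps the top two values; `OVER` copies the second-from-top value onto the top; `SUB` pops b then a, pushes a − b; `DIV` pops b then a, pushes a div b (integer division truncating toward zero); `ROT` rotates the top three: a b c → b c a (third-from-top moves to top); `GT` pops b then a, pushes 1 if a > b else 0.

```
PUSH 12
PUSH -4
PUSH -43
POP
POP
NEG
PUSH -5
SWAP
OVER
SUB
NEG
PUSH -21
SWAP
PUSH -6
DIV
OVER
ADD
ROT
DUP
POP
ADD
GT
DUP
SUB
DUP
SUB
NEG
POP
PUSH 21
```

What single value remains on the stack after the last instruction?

21

PUSH 12  → [12]
PUSH -4  → [12, -4]
PUSH -43 → [12, -4, -43]
POP      → [12, -4]
POP      → [12]
NEG      → [-12]
PUSH -5  → [-12, -5]
SWAP     → [-5, -12]
OVER     → [-5, -12, -5]
SUB      → [-5, -7]
NEG      → [-5, 7]
PUSH -21 → [-5, 7, -21]
SWAP     → [-5, -21, 7]
PUSH -6  → [-5, -21, 7, -6]
DIV      → [-5, -21, -1]
OVER     → [-5, -21, -1, -21]
ADD      → [-5, -21, -22]
ROT      → [-21, -22, -5]
DUP      → [-21, -22, -5, -5]
POP      → [-21, -22, -5]
ADD      → [-21, -27]
GT       → [1]
DUP      → [1, 1]
SUB      → [0]
DUP      → [0, 0]
SUB      → [0]
NEG      → [0]
POP      → []
PUSH 21  → [21]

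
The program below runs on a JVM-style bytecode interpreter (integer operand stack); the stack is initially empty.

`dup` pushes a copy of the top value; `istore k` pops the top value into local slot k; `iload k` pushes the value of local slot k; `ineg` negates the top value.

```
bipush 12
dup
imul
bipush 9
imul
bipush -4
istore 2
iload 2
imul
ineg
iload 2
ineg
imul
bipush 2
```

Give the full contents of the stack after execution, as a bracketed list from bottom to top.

bipush 12 -> [12]
dup       -> [12, 12]
imul      -> [144]
bipush 9  -> [144, 9]
imul      -> [1296]
bipush -4 -> [1296, -4]
istore 2  -> [1296]
iload 2   -> [1296, -4]
imul      -> [-5184]
ineg      -> [5184]
iload 2   -> [5184, -4]
ineg      -> [5184, 4]
imul      -> [20736]
bipush 2  -> [20736, 2]

[20736, 2]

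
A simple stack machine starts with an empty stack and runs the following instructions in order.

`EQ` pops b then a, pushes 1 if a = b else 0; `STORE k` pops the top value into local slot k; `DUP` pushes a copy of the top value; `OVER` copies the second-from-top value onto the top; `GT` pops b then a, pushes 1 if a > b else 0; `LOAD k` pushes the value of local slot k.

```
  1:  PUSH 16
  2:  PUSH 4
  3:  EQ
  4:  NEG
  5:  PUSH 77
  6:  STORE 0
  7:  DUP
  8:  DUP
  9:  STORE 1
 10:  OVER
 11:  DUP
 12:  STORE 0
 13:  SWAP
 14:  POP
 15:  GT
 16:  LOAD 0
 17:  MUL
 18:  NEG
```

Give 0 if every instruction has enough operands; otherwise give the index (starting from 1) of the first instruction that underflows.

0

PUSH 16 → [16]
PUSH 4  → [16, 4]
EQ      → [0]
NEG     → [0]
PUSH 77 → [0, 77]
STORE 0 → [0]
DUP     → [0, 0]
DUP     → [0, 0, 0]
STORE 1 → [0, 0]
OVER    → [0, 0, 0]
DUP     → [0, 0, 0, 0]
STORE 0 → [0, 0, 0]
SWAP    → [0, 0, 0]
POP     → [0, 0]
GT      → [0]
LOAD 0  → [0, 0]
MUL     → [0]
NEG     → [0]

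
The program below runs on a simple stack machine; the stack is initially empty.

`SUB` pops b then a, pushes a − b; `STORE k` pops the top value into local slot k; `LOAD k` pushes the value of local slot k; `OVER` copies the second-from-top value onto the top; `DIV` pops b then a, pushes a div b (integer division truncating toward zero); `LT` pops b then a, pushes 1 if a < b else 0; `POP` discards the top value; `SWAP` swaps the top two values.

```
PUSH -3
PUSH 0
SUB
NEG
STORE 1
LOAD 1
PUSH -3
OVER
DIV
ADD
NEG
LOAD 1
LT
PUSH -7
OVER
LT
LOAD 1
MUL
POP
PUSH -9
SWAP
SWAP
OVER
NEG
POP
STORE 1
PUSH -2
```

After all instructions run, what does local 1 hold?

PUSH -3  -3
PUSH 0   -3 0
SUB      -3
NEG      3
STORE 1  (empty)
LOAD 1   3
PUSH -3  3 -3
OVER     3 -3 3
DIV      3 -1
ADD      2
NEG      -2
LOAD 1   -2 3
LT       1
PUSH -7  1 -7
OVER     1 -7 1
LT       1 1
LOAD 1   1 1 3
MUL      1 3
POP      1
PUSH -9  1 -9
SWAP     -9 1
SWAP     1 -9
OVER     1 -9 1
NEG      1 -9 -1
POP      1 -9
STORE 1  1
PUSH -2  1 -2

-9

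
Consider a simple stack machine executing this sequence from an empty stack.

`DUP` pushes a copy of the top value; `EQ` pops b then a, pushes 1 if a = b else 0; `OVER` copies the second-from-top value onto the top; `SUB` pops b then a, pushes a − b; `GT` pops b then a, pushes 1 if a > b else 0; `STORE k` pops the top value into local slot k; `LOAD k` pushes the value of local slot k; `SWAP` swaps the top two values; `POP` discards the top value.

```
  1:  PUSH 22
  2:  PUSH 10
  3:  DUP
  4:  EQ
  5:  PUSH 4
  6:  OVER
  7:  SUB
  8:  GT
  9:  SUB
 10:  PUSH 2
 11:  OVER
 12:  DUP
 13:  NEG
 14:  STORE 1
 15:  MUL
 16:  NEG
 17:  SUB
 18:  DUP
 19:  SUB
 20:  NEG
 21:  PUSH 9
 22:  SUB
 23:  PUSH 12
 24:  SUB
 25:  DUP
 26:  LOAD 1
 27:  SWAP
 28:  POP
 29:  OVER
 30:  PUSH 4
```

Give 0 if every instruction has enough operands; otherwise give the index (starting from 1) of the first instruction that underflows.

0

PUSH 22  [22]
PUSH 10  [22, 10]
DUP      [22, 10, 10]
EQ       [22, 1]
PUSH 4   [22, 1, 4]
OVER     [22, 1, 4, 1]
SUB      [22, 1, 3]
GT       [22, 0]
SUB      [22]
PUSH 2   [22, 2]
OVER     [22, 2, 22]
DUP      [22, 2, 22, 22]
NEG      [22, 2, 22, -22]
STORE 1  [22, 2, 22]
MUL      [22, 44]
NEG      [22, -44]
SUB      [66]
DUP      [66, 66]
SUB      [0]
NEG      [0]
PUSH 9   [0, 9]
SUB      [-9]
PUSH 12  [-9, 12]
SUB      [-21]
DUP      [-21, -21]
LOAD 1   [-21, -21, -22]
SWAP     [-21, -22, -21]
POP      [-21, -22]
OVER     [-21, -22, -21]
PUSH 4   [-21, -22, -21, 4]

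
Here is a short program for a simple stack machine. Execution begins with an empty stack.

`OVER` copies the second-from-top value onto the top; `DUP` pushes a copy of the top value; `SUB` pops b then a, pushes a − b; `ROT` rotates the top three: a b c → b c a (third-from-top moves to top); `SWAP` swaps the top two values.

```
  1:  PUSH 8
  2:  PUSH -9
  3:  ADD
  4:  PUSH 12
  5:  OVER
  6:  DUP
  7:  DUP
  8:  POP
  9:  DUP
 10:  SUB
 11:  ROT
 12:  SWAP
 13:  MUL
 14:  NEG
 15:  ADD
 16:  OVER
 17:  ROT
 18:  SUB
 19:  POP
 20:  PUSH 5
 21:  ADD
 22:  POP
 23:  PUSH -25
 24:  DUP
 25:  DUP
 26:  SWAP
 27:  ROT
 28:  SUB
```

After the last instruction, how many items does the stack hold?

PUSH 8   → [8]
PUSH -9  → [8, -9]
ADD      → [-1]
PUSH 12  → [-1, 12]
OVER     → [-1, 12, -1]
DUP      → [-1, 12, -1, -1]
DUP      → [-1, 12, -1, -1, -1]
POP      → [-1, 12, -1, -1]
DUP      → [-1, 12, -1, -1, -1]
SUB      → [-1, 12, -1, 0]
ROT      → [-1, -1, 0, 12]
SWAP     → [-1, -1, 12, 0]
MUL      → [-1, -1, 0]
NEG      → [-1, -1, 0]
ADD      → [-1, -1]
OVER     → [-1, -1, -1]
ROT      → [-1, -1, -1]
SUB      → [-1, 0]
POP      → [-1]
PUSH 5   → [-1, 5]
ADD      → [4]
POP      → []
PUSH -25 → [-25]
DUP      → [-25, -25]
DUP      → [-25, -25, -25]
SWAP     → [-25, -25, -25]
ROT      → [-25, -25, -25]
SUB      → [-25, 0]

2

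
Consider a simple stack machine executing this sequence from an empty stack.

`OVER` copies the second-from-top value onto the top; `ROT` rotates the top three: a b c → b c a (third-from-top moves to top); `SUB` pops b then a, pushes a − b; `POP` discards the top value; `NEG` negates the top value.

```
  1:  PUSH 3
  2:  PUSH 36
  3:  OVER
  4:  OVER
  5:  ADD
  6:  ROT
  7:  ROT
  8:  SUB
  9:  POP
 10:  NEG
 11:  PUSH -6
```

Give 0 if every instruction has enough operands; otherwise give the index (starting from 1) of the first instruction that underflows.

0

PUSH 3   3
PUSH 36  3 36
OVER     3 36 3
OVER     3 36 3 36
ADD      3 36 39
ROT      36 39 3
ROT      39 3 36
SUB      39 -33
POP      39
NEG      -39
PUSH -6  -39 -6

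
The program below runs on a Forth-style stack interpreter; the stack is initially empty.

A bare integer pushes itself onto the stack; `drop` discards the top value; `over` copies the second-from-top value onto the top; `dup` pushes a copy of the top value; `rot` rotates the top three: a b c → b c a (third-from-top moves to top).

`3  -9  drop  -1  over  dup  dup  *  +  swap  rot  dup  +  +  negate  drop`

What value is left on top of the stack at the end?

3      → [3]
-9     → [3, -9]
drop   → [3]
-1     → [3, -1]
over   → [3, -1, 3]
dup    → [3, -1, 3, 3]
dup    → [3, -1, 3, 3, 3]
*      → [3, -1, 3, 9]
+      → [3, -1, 12]
swap   → [3, 12, -1]
rot    → [12, -1, 3]
dup    → [12, -1, 3, 3]
+      → [12, -1, 6]
+      → [12, 5]
negate → [12, -5]
drop   → [12]

12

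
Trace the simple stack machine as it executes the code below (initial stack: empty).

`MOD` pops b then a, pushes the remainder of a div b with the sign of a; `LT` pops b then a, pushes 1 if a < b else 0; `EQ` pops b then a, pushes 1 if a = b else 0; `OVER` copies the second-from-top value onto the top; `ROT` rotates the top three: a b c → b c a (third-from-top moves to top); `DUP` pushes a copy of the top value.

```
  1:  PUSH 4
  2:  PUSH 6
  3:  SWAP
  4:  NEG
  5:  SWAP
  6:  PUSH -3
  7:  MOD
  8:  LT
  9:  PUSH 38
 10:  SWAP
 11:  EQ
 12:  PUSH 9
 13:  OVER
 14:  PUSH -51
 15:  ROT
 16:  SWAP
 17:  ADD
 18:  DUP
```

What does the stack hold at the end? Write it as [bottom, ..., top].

[0, 0, -42, -42]

PUSH 4   → 4
PUSH 6   → 4 6
SWAP     → 6 4
NEG      → 6 -4
SWAP     → -4 6
PUSH -3  → -4 6 -3
MOD      → -4 0
LT       → 1
PUSH 38  → 1 38
SWAP     → 38 1
EQ       → 0
PUSH 9   → 0 9
OVER     → 0 9 0
PUSH -51 → 0 9 0 -51
ROT      → 0 0 -51 9
SWAP     → 0 0 9 -51
ADD      → 0 0 -42
DUP      → 0 0 -42 -42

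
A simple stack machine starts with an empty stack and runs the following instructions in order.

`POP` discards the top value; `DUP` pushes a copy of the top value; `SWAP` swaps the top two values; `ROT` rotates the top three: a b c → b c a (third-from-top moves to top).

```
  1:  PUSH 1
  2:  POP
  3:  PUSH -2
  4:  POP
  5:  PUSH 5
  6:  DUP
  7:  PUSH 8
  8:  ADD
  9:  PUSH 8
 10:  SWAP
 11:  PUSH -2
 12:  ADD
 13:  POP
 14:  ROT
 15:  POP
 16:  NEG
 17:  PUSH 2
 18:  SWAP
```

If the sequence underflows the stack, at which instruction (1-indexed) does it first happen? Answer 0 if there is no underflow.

PUSH 1  → 1
POP     → (empty)
PUSH -2 → -2
POP     → (empty)
PUSH 5  → 5
DUP     → 5 5
PUSH 8  → 5 5 8
ADD     → 5 13
PUSH 8  → 5 13 8
SWAP    → 5 8 13
PUSH -2 → 5 8 13 -2
ADD     → 5 8 11
POP     → 5 8
ROT  — needs 3 operands, stack has 2 → underflow

14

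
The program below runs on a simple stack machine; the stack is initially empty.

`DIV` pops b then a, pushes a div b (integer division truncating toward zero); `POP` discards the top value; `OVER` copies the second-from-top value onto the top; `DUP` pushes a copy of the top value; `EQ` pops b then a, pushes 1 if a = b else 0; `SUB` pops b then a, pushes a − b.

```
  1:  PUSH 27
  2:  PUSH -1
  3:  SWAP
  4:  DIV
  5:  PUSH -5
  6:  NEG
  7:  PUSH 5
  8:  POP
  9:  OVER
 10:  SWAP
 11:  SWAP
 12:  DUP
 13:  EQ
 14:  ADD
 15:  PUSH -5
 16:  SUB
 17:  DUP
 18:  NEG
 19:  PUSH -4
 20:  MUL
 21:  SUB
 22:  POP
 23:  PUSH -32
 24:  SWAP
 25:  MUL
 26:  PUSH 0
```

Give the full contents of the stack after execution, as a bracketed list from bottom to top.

PUSH 27  -> [27]
PUSH -1  -> [27, -1]
SWAP     -> [-1, 27]
DIV      -> [0]
PUSH -5  -> [0, -5]
NEG      -> [0, 5]
PUSH 5   -> [0, 5, 5]
POP      -> [0, 5]
OVER     -> [0, 5, 0]
SWAP     -> [0, 0, 5]
SWAP     -> [0, 5, 0]
DUP      -> [0, 5, 0, 0]
EQ       -> [0, 5, 1]
ADD      -> [0, 6]
PUSH -5  -> [0, 6, -5]
SUB      -> [0, 11]
DUP      -> [0, 11, 11]
NEG      -> [0, 11, -11]
PUSH -4  -> [0, 11, -11, -4]
MUL      -> [0, 11, 44]
SUB      -> [0, -33]
POP      -> [0]
PUSH -32 -> [0, -32]
SWAP     -> [-32, 0]
MUL      -> [0]
PUSH 0   -> [0, 0]

[0, 0]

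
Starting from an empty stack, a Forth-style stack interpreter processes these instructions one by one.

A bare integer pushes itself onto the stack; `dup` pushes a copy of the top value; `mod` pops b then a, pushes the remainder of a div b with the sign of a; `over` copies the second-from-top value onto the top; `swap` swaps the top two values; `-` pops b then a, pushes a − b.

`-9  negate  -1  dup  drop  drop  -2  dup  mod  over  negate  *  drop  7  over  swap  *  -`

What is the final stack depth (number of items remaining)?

-9     → -9
negate → 9
-1     → 9 -1
dup    → 9 -1 -1
drop   → 9 -1
drop   → 9
-2     → 9 -2
dup    → 9 -2 -2
mod    → 9 0
over   → 9 0 9
negate → 9 0 -9
*      → 9 0
drop   → 9
7      → 9 7
over   → 9 7 9
swap   → 9 9 7
*      → 9 63
-      → -54

1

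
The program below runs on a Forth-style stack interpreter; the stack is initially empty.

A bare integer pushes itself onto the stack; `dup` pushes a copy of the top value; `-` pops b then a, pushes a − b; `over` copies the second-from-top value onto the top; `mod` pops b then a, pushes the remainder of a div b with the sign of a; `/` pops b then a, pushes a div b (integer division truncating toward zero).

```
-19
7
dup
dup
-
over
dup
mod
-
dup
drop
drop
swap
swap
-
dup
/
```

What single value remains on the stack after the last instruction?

-19   -19
7     -19 7
dup   -19 7 7
dup   -19 7 7 7
-     -19 7 0
over  -19 7 0 7
dup   -19 7 0 7 7
mod   -19 7 0 0
-     -19 7 0
dup   -19 7 0 0
drop  -19 7 0
drop  -19 7
swap  7 -19
swap  -19 7
-     -26
dup   -26 -26
/     1

1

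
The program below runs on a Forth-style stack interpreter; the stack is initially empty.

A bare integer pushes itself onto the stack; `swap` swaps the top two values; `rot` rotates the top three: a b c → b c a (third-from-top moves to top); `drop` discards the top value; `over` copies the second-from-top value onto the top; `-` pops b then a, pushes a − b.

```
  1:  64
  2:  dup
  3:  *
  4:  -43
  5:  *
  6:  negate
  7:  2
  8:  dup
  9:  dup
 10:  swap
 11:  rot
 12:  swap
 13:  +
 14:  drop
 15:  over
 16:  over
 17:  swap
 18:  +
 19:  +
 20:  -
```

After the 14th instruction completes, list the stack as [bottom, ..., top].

64      64
dup     64 64
*       4096
-43     4096 -43
*       -176128
negate  176128
2       176128 2
dup     176128 2 2
dup     176128 2 2 2
swap    176128 2 2 2
rot     176128 2 2 2
swap    176128 2 2 2
+       176128 2 4
drop    176128 2

[176128, 2]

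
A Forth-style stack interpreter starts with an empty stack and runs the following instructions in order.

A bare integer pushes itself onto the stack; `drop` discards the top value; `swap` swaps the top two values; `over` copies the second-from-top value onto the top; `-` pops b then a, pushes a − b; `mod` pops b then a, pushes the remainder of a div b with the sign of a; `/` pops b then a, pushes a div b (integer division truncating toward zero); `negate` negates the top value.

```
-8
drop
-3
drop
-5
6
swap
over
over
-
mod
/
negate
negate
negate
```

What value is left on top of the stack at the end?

1

-8     : [-8]
drop   : []
-3     : [-3]
drop   : []
-5     : [-5]
6      : [-5, 6]
swap   : [6, -5]
over   : [6, -5, 6]
over   : [6, -5, 6, -5]
-      : [6, -5, 11]
mod    : [6, -5]
/      : [-1]
negate : [1]
negate : [-1]
negate : [1]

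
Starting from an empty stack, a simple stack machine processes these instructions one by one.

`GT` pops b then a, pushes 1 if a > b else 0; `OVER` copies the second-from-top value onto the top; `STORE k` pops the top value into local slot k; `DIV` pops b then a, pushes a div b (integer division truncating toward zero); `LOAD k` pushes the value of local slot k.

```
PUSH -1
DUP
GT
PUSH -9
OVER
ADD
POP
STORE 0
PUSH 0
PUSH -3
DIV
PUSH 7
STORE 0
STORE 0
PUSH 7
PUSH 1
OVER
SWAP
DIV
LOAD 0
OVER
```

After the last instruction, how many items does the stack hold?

4

PUSH -1 → -1
DUP     → -1 -1
GT      → 0
PUSH -9 → 0 -9
OVER    → 0 -9 0
ADD     → 0 -9
POP     → 0
STORE 0 → (empty)
PUSH 0  → 0
PUSH -3 → 0 -3
DIV     → 0
PUSH 7  → 0 7
STORE 0 → 0
STORE 0 → (empty)
PUSH 7  → 7
PUSH 1  → 7 1
OVER    → 7 1 7
SWAP    → 7 7 1
DIV     → 7 7
LOAD 0  → 7 7 0
OVER    → 7 7 0 7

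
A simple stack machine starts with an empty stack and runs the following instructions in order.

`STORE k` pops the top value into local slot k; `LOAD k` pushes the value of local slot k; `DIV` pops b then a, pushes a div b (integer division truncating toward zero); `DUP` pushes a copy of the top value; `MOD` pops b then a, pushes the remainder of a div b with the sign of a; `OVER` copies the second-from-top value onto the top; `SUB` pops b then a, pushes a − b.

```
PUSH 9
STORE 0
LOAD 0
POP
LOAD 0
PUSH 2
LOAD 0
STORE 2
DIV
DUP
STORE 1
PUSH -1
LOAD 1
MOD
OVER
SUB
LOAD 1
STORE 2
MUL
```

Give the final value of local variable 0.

9

PUSH 9   9
STORE 0  (empty)
LOAD 0   9
POP      (empty)
LOAD 0   9
PUSH 2   9 2
LOAD 0   9 2 9
STORE 2  9 2
DIV      4
DUP      4 4
STORE 1  4
PUSH -1  4 -1
LOAD 1   4 -1 4
MOD      4 -1
OVER     4 -1 4
SUB      4 -5
LOAD 1   4 -5 4
STORE 2  4 -5
MUL      -20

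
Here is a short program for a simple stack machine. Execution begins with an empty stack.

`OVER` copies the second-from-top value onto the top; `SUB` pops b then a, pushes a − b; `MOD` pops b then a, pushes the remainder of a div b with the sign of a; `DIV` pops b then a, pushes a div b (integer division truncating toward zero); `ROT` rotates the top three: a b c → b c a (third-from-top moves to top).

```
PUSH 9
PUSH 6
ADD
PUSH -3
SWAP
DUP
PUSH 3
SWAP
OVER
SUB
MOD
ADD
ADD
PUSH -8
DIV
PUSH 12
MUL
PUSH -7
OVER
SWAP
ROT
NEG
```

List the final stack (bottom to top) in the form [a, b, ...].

[-12, -7, 12]

PUSH 9  : 9
PUSH 6  : 9 6
ADD     : 15
PUSH -3 : 15 -3
SWAP    : -3 15
DUP     : -3 15 15
PUSH 3  : -3 15 15 3
SWAP    : -3 15 3 15
OVER    : -3 15 3 15 3
SUB     : -3 15 3 12
MOD     : -3 15 3
ADD     : -3 18
ADD     : 15
PUSH -8 : 15 -8
DIV     : -1
PUSH 12 : -1 12
MUL     : -12
PUSH -7 : -12 -7
OVER    : -12 -7 -12
SWAP    : -12 -12 -7
ROT     : -12 -7 -12
NEG     : -12 -7 12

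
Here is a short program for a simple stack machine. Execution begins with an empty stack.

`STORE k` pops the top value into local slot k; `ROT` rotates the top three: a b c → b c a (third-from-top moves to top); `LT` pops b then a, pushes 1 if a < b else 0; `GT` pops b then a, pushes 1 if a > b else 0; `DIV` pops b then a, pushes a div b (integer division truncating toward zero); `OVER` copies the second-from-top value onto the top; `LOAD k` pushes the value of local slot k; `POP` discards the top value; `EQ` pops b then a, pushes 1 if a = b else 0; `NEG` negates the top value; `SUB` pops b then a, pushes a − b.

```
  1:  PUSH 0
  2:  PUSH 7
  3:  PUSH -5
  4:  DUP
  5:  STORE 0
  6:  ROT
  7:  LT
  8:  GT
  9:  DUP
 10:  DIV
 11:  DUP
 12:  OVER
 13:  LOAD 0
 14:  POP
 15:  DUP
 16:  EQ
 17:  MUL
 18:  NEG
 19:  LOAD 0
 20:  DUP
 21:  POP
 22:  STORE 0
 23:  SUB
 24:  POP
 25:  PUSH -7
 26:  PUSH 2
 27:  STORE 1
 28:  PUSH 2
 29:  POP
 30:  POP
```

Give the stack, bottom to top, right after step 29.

PUSH 0  → [0]
PUSH 7  → [0, 7]
PUSH -5 → [0, 7, -5]
DUP     → [0, 7, -5, -5]
STORE 0 → [0, 7, -5]
ROT     → [7, -5, 0]
LT      → [7, 1]
GT      → [1]
DUP     → [1, 1]
DIV     → [1]
DUP     → [1, 1]
OVER    → [1, 1, 1]
LOAD 0  → [1, 1, 1, -5]
POP     → [1, 1, 1]
DUP     → [1, 1, 1, 1]
EQ      → [1, 1, 1]
MUL     → [1, 1]
NEG     → [1, -1]
LOAD 0  → [1, -1, -5]
DUP     → [1, -1, -5, -5]
POP     → [1, -1, -5]
STORE 0 → [1, -1]
SUB     → [2]
POP     → []
PUSH -7 → [-7]
PUSH 2  → [-7, 2]
STORE 1 → [-7]
PUSH 2  → [-7, 2]
POP     → [-7]

[-7]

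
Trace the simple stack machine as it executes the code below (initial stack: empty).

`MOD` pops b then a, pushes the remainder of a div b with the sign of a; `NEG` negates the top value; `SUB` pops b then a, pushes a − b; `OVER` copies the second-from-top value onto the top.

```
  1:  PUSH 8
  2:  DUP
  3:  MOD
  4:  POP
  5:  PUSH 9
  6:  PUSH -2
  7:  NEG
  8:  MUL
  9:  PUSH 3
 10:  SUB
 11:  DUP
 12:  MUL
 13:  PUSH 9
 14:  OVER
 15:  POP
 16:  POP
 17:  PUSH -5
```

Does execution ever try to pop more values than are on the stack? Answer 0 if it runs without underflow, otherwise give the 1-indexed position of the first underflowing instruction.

0

PUSH 8   8
DUP      8 8
MOD      0
POP      (empty)
PUSH 9   9
PUSH -2  9 -2
NEG      9 2
MUL      18
PUSH 3   18 3
SUB      15
DUP      15 15
MUL      225
PUSH 9   225 9
OVER     225 9 225
POP      225 9
POP      225
PUSH -5  225 -5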